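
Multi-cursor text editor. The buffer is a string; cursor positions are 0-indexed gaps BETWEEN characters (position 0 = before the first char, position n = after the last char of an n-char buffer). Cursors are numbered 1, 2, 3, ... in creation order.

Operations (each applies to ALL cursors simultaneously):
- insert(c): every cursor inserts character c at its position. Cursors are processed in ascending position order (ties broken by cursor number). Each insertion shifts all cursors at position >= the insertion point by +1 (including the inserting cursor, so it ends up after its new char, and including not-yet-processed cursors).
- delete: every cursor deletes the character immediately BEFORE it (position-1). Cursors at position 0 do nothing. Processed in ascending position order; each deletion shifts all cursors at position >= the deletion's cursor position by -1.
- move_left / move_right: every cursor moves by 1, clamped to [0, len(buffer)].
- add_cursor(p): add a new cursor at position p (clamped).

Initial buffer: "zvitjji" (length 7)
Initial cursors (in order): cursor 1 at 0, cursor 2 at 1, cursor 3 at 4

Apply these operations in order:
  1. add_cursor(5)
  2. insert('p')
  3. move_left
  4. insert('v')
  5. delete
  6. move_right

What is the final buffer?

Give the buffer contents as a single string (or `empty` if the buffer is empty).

After op 1 (add_cursor(5)): buffer="zvitjji" (len 7), cursors c1@0 c2@1 c3@4 c4@5, authorship .......
After op 2 (insert('p')): buffer="pzpvitpjpji" (len 11), cursors c1@1 c2@3 c3@7 c4@9, authorship 1.2...3.4..
After op 3 (move_left): buffer="pzpvitpjpji" (len 11), cursors c1@0 c2@2 c3@6 c4@8, authorship 1.2...3.4..
After op 4 (insert('v')): buffer="vpzvpvitvpjvpji" (len 15), cursors c1@1 c2@4 c3@9 c4@12, authorship 11.22...33.44..
After op 5 (delete): buffer="pzpvitpjpji" (len 11), cursors c1@0 c2@2 c3@6 c4@8, authorship 1.2...3.4..
After op 6 (move_right): buffer="pzpvitpjpji" (len 11), cursors c1@1 c2@3 c3@7 c4@9, authorship 1.2...3.4..

Answer: pzpvitpjpji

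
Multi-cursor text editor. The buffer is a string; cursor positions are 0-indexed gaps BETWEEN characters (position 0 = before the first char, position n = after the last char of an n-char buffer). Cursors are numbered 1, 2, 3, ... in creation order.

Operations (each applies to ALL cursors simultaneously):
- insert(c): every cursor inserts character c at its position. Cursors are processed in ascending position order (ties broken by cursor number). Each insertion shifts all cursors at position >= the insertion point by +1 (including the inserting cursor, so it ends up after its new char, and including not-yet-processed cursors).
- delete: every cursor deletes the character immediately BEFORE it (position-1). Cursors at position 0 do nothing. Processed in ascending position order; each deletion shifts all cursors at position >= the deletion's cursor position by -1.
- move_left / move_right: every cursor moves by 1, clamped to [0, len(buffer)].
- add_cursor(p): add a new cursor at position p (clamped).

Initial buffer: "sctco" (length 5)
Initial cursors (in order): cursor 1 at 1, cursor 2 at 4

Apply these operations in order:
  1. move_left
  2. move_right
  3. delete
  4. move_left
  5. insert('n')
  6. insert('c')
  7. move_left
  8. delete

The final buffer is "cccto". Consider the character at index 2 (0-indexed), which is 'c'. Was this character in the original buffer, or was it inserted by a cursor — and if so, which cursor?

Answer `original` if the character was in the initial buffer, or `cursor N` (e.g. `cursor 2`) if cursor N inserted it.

Answer: cursor 2

Derivation:
After op 1 (move_left): buffer="sctco" (len 5), cursors c1@0 c2@3, authorship .....
After op 2 (move_right): buffer="sctco" (len 5), cursors c1@1 c2@4, authorship .....
After op 3 (delete): buffer="cto" (len 3), cursors c1@0 c2@2, authorship ...
After op 4 (move_left): buffer="cto" (len 3), cursors c1@0 c2@1, authorship ...
After op 5 (insert('n')): buffer="ncnto" (len 5), cursors c1@1 c2@3, authorship 1.2..
After op 6 (insert('c')): buffer="nccncto" (len 7), cursors c1@2 c2@5, authorship 11.22..
After op 7 (move_left): buffer="nccncto" (len 7), cursors c1@1 c2@4, authorship 11.22..
After op 8 (delete): buffer="cccto" (len 5), cursors c1@0 c2@2, authorship 1.2..
Authorship (.=original, N=cursor N): 1 . 2 . .
Index 2: author = 2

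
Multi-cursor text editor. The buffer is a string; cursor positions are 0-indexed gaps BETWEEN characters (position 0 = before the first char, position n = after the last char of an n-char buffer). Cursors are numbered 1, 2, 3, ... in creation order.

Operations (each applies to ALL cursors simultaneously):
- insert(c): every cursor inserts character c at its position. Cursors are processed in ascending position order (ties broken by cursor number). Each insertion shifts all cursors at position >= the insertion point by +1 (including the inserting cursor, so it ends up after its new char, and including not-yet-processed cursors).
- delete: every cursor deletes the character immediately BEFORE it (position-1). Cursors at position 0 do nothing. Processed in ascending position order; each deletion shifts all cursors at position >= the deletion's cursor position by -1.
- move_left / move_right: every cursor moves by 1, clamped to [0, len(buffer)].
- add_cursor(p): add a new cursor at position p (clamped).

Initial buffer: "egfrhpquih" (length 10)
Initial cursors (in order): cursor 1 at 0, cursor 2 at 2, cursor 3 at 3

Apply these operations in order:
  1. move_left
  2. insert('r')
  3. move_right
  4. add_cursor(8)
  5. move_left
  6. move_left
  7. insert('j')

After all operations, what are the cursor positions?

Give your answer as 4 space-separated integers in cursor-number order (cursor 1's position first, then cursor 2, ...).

Answer: 1 4 7 10

Derivation:
After op 1 (move_left): buffer="egfrhpquih" (len 10), cursors c1@0 c2@1 c3@2, authorship ..........
After op 2 (insert('r')): buffer="rergrfrhpquih" (len 13), cursors c1@1 c2@3 c3@5, authorship 1.2.3........
After op 3 (move_right): buffer="rergrfrhpquih" (len 13), cursors c1@2 c2@4 c3@6, authorship 1.2.3........
After op 4 (add_cursor(8)): buffer="rergrfrhpquih" (len 13), cursors c1@2 c2@4 c3@6 c4@8, authorship 1.2.3........
After op 5 (move_left): buffer="rergrfrhpquih" (len 13), cursors c1@1 c2@3 c3@5 c4@7, authorship 1.2.3........
After op 6 (move_left): buffer="rergrfrhpquih" (len 13), cursors c1@0 c2@2 c3@4 c4@6, authorship 1.2.3........
After op 7 (insert('j')): buffer="jrejrgjrfjrhpquih" (len 17), cursors c1@1 c2@4 c3@7 c4@10, authorship 11.22.33.4.......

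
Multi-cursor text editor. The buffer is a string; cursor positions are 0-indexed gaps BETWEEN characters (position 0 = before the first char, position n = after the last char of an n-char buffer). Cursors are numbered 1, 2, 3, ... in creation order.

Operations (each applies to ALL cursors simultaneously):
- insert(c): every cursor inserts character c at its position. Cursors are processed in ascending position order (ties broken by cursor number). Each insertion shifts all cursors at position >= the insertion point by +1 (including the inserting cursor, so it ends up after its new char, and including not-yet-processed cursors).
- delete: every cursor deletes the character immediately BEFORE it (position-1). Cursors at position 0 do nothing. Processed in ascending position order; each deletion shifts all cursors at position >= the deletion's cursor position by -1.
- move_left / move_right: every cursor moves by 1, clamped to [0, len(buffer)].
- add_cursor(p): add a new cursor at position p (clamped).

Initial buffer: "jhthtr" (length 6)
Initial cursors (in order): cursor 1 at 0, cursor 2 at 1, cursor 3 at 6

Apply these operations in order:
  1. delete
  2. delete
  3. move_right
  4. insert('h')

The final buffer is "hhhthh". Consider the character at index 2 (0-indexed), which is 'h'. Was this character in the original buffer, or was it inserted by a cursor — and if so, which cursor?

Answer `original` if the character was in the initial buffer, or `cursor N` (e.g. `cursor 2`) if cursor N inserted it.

Answer: cursor 2

Derivation:
After op 1 (delete): buffer="htht" (len 4), cursors c1@0 c2@0 c3@4, authorship ....
After op 2 (delete): buffer="hth" (len 3), cursors c1@0 c2@0 c3@3, authorship ...
After op 3 (move_right): buffer="hth" (len 3), cursors c1@1 c2@1 c3@3, authorship ...
After op 4 (insert('h')): buffer="hhhthh" (len 6), cursors c1@3 c2@3 c3@6, authorship .12..3
Authorship (.=original, N=cursor N): . 1 2 . . 3
Index 2: author = 2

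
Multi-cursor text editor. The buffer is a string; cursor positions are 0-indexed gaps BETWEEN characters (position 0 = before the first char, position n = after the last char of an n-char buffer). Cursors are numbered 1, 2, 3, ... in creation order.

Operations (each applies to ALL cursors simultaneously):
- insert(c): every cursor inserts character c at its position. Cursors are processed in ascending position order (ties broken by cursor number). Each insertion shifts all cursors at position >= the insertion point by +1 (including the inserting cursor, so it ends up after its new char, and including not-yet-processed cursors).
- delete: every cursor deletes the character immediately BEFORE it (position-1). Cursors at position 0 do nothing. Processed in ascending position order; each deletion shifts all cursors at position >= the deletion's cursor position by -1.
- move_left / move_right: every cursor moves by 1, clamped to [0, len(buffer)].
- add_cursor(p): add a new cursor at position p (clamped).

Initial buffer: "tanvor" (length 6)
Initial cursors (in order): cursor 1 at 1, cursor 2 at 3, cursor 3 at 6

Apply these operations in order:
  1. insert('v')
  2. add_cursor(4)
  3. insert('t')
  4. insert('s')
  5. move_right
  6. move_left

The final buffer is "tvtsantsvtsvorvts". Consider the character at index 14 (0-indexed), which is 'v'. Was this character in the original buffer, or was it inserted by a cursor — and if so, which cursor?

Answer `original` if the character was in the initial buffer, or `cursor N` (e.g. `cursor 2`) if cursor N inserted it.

After op 1 (insert('v')): buffer="tvanvvorv" (len 9), cursors c1@2 c2@5 c3@9, authorship .1..2...3
After op 2 (add_cursor(4)): buffer="tvanvvorv" (len 9), cursors c1@2 c4@4 c2@5 c3@9, authorship .1..2...3
After op 3 (insert('t')): buffer="tvtantvtvorvt" (len 13), cursors c1@3 c4@6 c2@8 c3@13, authorship .11..422...33
After op 4 (insert('s')): buffer="tvtsantsvtsvorvts" (len 17), cursors c1@4 c4@8 c2@11 c3@17, authorship .111..44222...333
After op 5 (move_right): buffer="tvtsantsvtsvorvts" (len 17), cursors c1@5 c4@9 c2@12 c3@17, authorship .111..44222...333
After op 6 (move_left): buffer="tvtsantsvtsvorvts" (len 17), cursors c1@4 c4@8 c2@11 c3@16, authorship .111..44222...333
Authorship (.=original, N=cursor N): . 1 1 1 . . 4 4 2 2 2 . . . 3 3 3
Index 14: author = 3

Answer: cursor 3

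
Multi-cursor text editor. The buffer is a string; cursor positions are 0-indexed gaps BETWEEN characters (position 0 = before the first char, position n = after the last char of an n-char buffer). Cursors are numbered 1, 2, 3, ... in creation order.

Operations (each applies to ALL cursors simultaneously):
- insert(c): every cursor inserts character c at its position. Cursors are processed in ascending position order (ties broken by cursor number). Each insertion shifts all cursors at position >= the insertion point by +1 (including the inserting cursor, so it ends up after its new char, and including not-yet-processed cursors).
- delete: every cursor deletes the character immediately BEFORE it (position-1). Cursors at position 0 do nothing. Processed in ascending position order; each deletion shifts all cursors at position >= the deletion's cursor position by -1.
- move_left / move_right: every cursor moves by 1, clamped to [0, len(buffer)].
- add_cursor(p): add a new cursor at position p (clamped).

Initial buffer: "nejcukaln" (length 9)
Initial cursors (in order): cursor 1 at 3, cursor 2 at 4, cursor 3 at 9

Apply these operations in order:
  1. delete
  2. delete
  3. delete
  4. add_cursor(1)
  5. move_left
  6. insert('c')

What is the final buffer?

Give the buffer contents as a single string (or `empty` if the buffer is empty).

Answer: cccuck

Derivation:
After op 1 (delete): buffer="neukal" (len 6), cursors c1@2 c2@2 c3@6, authorship ......
After op 2 (delete): buffer="uka" (len 3), cursors c1@0 c2@0 c3@3, authorship ...
After op 3 (delete): buffer="uk" (len 2), cursors c1@0 c2@0 c3@2, authorship ..
After op 4 (add_cursor(1)): buffer="uk" (len 2), cursors c1@0 c2@0 c4@1 c3@2, authorship ..
After op 5 (move_left): buffer="uk" (len 2), cursors c1@0 c2@0 c4@0 c3@1, authorship ..
After op 6 (insert('c')): buffer="cccuck" (len 6), cursors c1@3 c2@3 c4@3 c3@5, authorship 124.3.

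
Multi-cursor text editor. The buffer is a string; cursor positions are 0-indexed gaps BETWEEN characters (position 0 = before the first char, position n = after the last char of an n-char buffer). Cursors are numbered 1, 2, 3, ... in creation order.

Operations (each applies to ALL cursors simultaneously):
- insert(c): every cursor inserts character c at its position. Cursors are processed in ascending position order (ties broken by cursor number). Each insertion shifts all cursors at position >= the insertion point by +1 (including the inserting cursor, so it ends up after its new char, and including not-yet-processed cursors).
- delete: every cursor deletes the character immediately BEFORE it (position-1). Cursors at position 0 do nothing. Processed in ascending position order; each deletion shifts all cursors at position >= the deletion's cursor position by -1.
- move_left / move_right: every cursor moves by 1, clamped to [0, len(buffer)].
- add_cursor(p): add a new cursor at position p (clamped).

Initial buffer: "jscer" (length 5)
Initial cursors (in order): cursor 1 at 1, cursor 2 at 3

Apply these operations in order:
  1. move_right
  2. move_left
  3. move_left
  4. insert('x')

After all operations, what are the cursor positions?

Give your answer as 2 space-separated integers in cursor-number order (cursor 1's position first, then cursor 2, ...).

After op 1 (move_right): buffer="jscer" (len 5), cursors c1@2 c2@4, authorship .....
After op 2 (move_left): buffer="jscer" (len 5), cursors c1@1 c2@3, authorship .....
After op 3 (move_left): buffer="jscer" (len 5), cursors c1@0 c2@2, authorship .....
After op 4 (insert('x')): buffer="xjsxcer" (len 7), cursors c1@1 c2@4, authorship 1..2...

Answer: 1 4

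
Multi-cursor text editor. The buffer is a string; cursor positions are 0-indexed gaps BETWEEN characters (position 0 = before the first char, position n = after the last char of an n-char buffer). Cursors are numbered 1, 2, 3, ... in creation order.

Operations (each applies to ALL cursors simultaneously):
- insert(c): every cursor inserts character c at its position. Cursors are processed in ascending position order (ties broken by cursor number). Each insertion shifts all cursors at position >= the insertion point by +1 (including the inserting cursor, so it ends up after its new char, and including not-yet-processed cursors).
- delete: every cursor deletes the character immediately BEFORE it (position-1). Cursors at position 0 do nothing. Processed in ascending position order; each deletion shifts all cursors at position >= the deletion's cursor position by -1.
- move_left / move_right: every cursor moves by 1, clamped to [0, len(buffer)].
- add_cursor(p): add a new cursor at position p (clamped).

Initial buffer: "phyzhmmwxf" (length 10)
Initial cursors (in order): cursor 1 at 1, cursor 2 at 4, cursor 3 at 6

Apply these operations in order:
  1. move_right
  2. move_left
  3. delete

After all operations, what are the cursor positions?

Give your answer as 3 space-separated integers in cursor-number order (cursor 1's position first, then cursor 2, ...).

After op 1 (move_right): buffer="phyzhmmwxf" (len 10), cursors c1@2 c2@5 c3@7, authorship ..........
After op 2 (move_left): buffer="phyzhmmwxf" (len 10), cursors c1@1 c2@4 c3@6, authorship ..........
After op 3 (delete): buffer="hyhmwxf" (len 7), cursors c1@0 c2@2 c3@3, authorship .......

Answer: 0 2 3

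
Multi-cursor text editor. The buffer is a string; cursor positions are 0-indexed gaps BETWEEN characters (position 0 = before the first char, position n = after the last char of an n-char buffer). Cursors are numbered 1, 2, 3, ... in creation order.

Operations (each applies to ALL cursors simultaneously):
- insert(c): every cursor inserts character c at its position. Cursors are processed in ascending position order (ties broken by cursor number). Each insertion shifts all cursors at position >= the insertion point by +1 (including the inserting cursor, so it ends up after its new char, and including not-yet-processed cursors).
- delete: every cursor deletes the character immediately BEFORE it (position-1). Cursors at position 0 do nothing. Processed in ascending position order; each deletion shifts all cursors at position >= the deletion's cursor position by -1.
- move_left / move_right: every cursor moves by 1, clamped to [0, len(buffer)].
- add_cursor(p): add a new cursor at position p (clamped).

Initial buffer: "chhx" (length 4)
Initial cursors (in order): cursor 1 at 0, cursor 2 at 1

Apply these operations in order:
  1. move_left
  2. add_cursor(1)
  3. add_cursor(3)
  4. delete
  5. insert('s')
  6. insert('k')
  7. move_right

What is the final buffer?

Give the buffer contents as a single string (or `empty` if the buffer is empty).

Answer: ssskkkhskx

Derivation:
After op 1 (move_left): buffer="chhx" (len 4), cursors c1@0 c2@0, authorship ....
After op 2 (add_cursor(1)): buffer="chhx" (len 4), cursors c1@0 c2@0 c3@1, authorship ....
After op 3 (add_cursor(3)): buffer="chhx" (len 4), cursors c1@0 c2@0 c3@1 c4@3, authorship ....
After op 4 (delete): buffer="hx" (len 2), cursors c1@0 c2@0 c3@0 c4@1, authorship ..
After op 5 (insert('s')): buffer="ssshsx" (len 6), cursors c1@3 c2@3 c3@3 c4@5, authorship 123.4.
After op 6 (insert('k')): buffer="ssskkkhskx" (len 10), cursors c1@6 c2@6 c3@6 c4@9, authorship 123123.44.
After op 7 (move_right): buffer="ssskkkhskx" (len 10), cursors c1@7 c2@7 c3@7 c4@10, authorship 123123.44.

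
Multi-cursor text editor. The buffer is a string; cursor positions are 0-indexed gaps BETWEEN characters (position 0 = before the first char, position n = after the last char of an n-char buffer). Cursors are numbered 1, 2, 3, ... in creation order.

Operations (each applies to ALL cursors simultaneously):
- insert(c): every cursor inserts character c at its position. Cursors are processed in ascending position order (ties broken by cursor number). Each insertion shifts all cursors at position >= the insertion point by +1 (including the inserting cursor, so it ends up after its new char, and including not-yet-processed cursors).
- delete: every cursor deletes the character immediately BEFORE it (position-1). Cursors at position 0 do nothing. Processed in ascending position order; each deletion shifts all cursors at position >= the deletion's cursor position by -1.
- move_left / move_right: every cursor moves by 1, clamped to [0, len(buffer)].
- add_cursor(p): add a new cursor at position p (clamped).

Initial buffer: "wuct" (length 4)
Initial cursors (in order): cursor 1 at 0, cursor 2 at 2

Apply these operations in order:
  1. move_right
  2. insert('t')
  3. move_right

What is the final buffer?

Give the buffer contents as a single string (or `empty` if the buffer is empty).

After op 1 (move_right): buffer="wuct" (len 4), cursors c1@1 c2@3, authorship ....
After op 2 (insert('t')): buffer="wtuctt" (len 6), cursors c1@2 c2@5, authorship .1..2.
After op 3 (move_right): buffer="wtuctt" (len 6), cursors c1@3 c2@6, authorship .1..2.

Answer: wtuctt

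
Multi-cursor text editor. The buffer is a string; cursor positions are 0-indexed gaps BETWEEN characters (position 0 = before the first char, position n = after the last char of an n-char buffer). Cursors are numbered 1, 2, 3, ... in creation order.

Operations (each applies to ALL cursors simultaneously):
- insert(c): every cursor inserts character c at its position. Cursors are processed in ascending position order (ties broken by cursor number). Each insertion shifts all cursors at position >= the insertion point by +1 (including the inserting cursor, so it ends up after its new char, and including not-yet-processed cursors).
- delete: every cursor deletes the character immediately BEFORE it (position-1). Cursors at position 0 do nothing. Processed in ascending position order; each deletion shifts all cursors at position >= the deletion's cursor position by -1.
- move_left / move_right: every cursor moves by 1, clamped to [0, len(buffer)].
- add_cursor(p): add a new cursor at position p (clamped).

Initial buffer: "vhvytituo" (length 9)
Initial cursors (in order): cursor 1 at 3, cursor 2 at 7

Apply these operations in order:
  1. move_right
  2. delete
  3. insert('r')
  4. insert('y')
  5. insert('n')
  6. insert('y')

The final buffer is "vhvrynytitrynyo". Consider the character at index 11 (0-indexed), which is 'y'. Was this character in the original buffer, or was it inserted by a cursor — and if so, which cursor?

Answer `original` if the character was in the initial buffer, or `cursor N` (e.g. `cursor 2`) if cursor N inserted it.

After op 1 (move_right): buffer="vhvytituo" (len 9), cursors c1@4 c2@8, authorship .........
After op 2 (delete): buffer="vhvtito" (len 7), cursors c1@3 c2@6, authorship .......
After op 3 (insert('r')): buffer="vhvrtitro" (len 9), cursors c1@4 c2@8, authorship ...1...2.
After op 4 (insert('y')): buffer="vhvrytitryo" (len 11), cursors c1@5 c2@10, authorship ...11...22.
After op 5 (insert('n')): buffer="vhvryntitryno" (len 13), cursors c1@6 c2@12, authorship ...111...222.
After op 6 (insert('y')): buffer="vhvrynytitrynyo" (len 15), cursors c1@7 c2@14, authorship ...1111...2222.
Authorship (.=original, N=cursor N): . . . 1 1 1 1 . . . 2 2 2 2 .
Index 11: author = 2

Answer: cursor 2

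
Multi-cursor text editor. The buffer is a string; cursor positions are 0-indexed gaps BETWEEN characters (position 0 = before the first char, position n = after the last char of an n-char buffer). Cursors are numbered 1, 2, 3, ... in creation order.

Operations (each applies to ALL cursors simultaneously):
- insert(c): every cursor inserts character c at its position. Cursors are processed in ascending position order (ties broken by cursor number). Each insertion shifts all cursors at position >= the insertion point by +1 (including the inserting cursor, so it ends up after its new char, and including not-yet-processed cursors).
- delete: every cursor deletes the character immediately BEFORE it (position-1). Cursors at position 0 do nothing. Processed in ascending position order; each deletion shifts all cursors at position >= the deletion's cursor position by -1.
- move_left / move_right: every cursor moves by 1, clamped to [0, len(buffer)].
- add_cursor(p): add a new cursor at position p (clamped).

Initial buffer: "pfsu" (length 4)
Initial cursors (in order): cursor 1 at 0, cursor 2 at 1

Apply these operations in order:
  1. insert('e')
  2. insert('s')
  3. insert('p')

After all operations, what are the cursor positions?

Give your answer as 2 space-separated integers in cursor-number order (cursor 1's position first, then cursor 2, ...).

After op 1 (insert('e')): buffer="epefsu" (len 6), cursors c1@1 c2@3, authorship 1.2...
After op 2 (insert('s')): buffer="espesfsu" (len 8), cursors c1@2 c2@5, authorship 11.22...
After op 3 (insert('p')): buffer="esppespfsu" (len 10), cursors c1@3 c2@7, authorship 111.222...

Answer: 3 7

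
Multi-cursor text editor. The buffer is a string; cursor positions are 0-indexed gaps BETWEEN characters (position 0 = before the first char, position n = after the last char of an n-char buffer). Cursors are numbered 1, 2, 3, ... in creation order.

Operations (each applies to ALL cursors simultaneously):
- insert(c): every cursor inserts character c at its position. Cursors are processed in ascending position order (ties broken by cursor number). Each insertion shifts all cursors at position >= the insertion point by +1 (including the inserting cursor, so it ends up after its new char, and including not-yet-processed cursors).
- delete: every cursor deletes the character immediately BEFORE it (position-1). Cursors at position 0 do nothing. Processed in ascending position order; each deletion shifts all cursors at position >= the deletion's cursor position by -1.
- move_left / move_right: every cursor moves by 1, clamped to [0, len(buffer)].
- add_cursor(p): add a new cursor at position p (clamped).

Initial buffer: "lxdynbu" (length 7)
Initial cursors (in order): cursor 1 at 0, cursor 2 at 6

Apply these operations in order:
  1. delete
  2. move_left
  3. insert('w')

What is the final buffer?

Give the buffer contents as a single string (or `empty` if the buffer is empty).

After op 1 (delete): buffer="lxdynu" (len 6), cursors c1@0 c2@5, authorship ......
After op 2 (move_left): buffer="lxdynu" (len 6), cursors c1@0 c2@4, authorship ......
After op 3 (insert('w')): buffer="wlxdywnu" (len 8), cursors c1@1 c2@6, authorship 1....2..

Answer: wlxdywnu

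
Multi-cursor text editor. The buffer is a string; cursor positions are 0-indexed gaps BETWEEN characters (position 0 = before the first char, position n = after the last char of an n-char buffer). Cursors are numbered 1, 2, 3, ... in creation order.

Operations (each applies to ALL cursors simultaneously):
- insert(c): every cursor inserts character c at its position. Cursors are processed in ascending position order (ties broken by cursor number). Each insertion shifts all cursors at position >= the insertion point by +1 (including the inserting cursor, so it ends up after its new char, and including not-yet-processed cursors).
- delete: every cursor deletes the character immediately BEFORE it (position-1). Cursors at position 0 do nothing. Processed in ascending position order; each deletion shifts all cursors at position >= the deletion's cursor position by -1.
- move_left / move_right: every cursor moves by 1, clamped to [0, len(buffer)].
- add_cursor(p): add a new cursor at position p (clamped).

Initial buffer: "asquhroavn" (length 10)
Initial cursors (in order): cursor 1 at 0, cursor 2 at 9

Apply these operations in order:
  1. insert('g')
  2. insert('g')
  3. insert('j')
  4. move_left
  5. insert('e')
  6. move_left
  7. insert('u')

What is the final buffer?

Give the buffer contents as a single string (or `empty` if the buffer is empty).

Answer: gguejasquhroavgguejn

Derivation:
After op 1 (insert('g')): buffer="gasquhroavgn" (len 12), cursors c1@1 c2@11, authorship 1.........2.
After op 2 (insert('g')): buffer="ggasquhroavggn" (len 14), cursors c1@2 c2@13, authorship 11.........22.
After op 3 (insert('j')): buffer="ggjasquhroavggjn" (len 16), cursors c1@3 c2@15, authorship 111.........222.
After op 4 (move_left): buffer="ggjasquhroavggjn" (len 16), cursors c1@2 c2@14, authorship 111.........222.
After op 5 (insert('e')): buffer="ggejasquhroavggejn" (len 18), cursors c1@3 c2@16, authorship 1111.........2222.
After op 6 (move_left): buffer="ggejasquhroavggejn" (len 18), cursors c1@2 c2@15, authorship 1111.........2222.
After op 7 (insert('u')): buffer="gguejasquhroavgguejn" (len 20), cursors c1@3 c2@17, authorship 11111.........22222.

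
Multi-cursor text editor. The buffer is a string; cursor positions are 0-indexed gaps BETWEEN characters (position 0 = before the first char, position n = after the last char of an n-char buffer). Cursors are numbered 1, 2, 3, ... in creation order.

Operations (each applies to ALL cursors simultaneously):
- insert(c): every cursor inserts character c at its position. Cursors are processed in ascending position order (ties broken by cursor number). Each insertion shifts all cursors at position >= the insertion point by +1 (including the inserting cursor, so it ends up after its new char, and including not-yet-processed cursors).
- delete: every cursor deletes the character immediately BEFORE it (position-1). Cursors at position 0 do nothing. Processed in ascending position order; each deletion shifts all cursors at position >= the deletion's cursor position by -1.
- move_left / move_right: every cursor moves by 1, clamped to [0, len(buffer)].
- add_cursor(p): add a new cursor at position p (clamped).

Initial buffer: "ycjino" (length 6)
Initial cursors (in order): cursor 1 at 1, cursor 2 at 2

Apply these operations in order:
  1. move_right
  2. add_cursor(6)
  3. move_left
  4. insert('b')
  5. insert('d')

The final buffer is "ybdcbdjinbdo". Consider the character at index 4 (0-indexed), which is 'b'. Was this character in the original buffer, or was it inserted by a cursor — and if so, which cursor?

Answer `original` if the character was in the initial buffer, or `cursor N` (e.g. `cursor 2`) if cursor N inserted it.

After op 1 (move_right): buffer="ycjino" (len 6), cursors c1@2 c2@3, authorship ......
After op 2 (add_cursor(6)): buffer="ycjino" (len 6), cursors c1@2 c2@3 c3@6, authorship ......
After op 3 (move_left): buffer="ycjino" (len 6), cursors c1@1 c2@2 c3@5, authorship ......
After op 4 (insert('b')): buffer="ybcbjinbo" (len 9), cursors c1@2 c2@4 c3@8, authorship .1.2...3.
After op 5 (insert('d')): buffer="ybdcbdjinbdo" (len 12), cursors c1@3 c2@6 c3@11, authorship .11.22...33.
Authorship (.=original, N=cursor N): . 1 1 . 2 2 . . . 3 3 .
Index 4: author = 2

Answer: cursor 2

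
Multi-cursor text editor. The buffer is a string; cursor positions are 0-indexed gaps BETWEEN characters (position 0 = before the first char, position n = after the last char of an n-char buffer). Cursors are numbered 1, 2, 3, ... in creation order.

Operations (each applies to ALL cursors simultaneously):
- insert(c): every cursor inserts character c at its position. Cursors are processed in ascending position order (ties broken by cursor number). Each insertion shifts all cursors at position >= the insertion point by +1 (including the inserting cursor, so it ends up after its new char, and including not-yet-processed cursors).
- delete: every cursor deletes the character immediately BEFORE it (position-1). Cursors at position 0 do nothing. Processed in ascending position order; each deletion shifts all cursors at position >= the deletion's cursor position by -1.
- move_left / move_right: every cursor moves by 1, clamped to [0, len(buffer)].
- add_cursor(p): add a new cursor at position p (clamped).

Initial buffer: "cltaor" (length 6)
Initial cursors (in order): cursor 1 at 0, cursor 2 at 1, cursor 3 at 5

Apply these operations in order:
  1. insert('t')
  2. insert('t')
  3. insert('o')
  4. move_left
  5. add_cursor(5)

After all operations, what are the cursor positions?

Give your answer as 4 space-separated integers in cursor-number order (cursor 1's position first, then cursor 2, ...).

Answer: 2 6 13 5

Derivation:
After op 1 (insert('t')): buffer="tctltaotr" (len 9), cursors c1@1 c2@3 c3@8, authorship 1.2....3.
After op 2 (insert('t')): buffer="ttcttltaottr" (len 12), cursors c1@2 c2@5 c3@11, authorship 11.22....33.
After op 3 (insert('o')): buffer="ttocttoltaottor" (len 15), cursors c1@3 c2@7 c3@14, authorship 111.222....333.
After op 4 (move_left): buffer="ttocttoltaottor" (len 15), cursors c1@2 c2@6 c3@13, authorship 111.222....333.
After op 5 (add_cursor(5)): buffer="ttocttoltaottor" (len 15), cursors c1@2 c4@5 c2@6 c3@13, authorship 111.222....333.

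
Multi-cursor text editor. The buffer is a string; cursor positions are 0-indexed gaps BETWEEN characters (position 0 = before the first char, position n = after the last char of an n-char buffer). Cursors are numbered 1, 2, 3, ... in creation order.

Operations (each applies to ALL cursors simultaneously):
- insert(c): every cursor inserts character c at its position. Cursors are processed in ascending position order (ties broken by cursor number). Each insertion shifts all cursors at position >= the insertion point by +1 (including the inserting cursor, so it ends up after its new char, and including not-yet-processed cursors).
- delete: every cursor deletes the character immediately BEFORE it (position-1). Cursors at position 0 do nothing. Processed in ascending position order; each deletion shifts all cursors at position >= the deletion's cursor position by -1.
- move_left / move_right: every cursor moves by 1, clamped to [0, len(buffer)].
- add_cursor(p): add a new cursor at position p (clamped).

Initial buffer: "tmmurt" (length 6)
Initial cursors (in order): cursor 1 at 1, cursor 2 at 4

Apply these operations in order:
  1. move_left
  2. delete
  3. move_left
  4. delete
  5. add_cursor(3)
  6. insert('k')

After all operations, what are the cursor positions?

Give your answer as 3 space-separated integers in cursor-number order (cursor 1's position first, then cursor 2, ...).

After op 1 (move_left): buffer="tmmurt" (len 6), cursors c1@0 c2@3, authorship ......
After op 2 (delete): buffer="tmurt" (len 5), cursors c1@0 c2@2, authorship .....
After op 3 (move_left): buffer="tmurt" (len 5), cursors c1@0 c2@1, authorship .....
After op 4 (delete): buffer="murt" (len 4), cursors c1@0 c2@0, authorship ....
After op 5 (add_cursor(3)): buffer="murt" (len 4), cursors c1@0 c2@0 c3@3, authorship ....
After op 6 (insert('k')): buffer="kkmurkt" (len 7), cursors c1@2 c2@2 c3@6, authorship 12...3.

Answer: 2 2 6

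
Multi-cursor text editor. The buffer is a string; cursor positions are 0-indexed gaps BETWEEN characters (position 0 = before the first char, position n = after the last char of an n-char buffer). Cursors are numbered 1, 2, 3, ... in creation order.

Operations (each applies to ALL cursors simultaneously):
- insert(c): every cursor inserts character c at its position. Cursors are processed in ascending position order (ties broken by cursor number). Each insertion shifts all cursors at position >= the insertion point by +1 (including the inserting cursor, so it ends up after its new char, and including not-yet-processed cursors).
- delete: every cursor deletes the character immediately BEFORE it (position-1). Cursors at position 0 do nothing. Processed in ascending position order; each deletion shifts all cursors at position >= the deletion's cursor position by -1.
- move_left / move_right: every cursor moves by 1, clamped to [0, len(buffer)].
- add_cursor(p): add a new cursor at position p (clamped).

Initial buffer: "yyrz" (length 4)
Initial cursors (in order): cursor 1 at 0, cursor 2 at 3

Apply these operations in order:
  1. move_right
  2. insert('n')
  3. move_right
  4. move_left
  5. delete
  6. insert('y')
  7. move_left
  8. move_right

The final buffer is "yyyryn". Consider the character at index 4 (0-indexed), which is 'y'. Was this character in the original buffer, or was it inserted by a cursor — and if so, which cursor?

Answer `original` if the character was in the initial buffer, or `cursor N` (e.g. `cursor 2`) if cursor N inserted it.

After op 1 (move_right): buffer="yyrz" (len 4), cursors c1@1 c2@4, authorship ....
After op 2 (insert('n')): buffer="ynyrzn" (len 6), cursors c1@2 c2@6, authorship .1...2
After op 3 (move_right): buffer="ynyrzn" (len 6), cursors c1@3 c2@6, authorship .1...2
After op 4 (move_left): buffer="ynyrzn" (len 6), cursors c1@2 c2@5, authorship .1...2
After op 5 (delete): buffer="yyrn" (len 4), cursors c1@1 c2@3, authorship ...2
After op 6 (insert('y')): buffer="yyyryn" (len 6), cursors c1@2 c2@5, authorship .1..22
After op 7 (move_left): buffer="yyyryn" (len 6), cursors c1@1 c2@4, authorship .1..22
After op 8 (move_right): buffer="yyyryn" (len 6), cursors c1@2 c2@5, authorship .1..22
Authorship (.=original, N=cursor N): . 1 . . 2 2
Index 4: author = 2

Answer: cursor 2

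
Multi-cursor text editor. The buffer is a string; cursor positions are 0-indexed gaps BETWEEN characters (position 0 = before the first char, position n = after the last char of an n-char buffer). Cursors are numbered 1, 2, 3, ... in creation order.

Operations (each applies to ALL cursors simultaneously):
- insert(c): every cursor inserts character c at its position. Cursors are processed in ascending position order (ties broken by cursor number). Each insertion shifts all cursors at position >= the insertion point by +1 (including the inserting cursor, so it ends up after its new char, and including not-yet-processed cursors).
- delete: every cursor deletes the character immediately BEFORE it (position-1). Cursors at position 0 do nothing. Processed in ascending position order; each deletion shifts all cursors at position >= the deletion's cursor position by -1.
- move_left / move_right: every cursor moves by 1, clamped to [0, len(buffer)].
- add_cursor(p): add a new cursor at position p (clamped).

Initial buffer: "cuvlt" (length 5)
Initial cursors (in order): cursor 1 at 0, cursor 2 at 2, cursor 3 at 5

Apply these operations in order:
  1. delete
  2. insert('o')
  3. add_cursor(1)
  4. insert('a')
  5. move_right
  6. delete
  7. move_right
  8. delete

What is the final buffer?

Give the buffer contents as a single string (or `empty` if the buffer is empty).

After op 1 (delete): buffer="cvl" (len 3), cursors c1@0 c2@1 c3@3, authorship ...
After op 2 (insert('o')): buffer="ocovlo" (len 6), cursors c1@1 c2@3 c3@6, authorship 1.2..3
After op 3 (add_cursor(1)): buffer="ocovlo" (len 6), cursors c1@1 c4@1 c2@3 c3@6, authorship 1.2..3
After op 4 (insert('a')): buffer="oaacoavloa" (len 10), cursors c1@3 c4@3 c2@6 c3@10, authorship 114.22..33
After op 5 (move_right): buffer="oaacoavloa" (len 10), cursors c1@4 c4@4 c2@7 c3@10, authorship 114.22..33
After op 6 (delete): buffer="oaoalo" (len 6), cursors c1@2 c4@2 c2@4 c3@6, authorship 1122.3
After op 7 (move_right): buffer="oaoalo" (len 6), cursors c1@3 c4@3 c2@5 c3@6, authorship 1122.3
After op 8 (delete): buffer="oa" (len 2), cursors c1@1 c4@1 c2@2 c3@2, authorship 12

Answer: oa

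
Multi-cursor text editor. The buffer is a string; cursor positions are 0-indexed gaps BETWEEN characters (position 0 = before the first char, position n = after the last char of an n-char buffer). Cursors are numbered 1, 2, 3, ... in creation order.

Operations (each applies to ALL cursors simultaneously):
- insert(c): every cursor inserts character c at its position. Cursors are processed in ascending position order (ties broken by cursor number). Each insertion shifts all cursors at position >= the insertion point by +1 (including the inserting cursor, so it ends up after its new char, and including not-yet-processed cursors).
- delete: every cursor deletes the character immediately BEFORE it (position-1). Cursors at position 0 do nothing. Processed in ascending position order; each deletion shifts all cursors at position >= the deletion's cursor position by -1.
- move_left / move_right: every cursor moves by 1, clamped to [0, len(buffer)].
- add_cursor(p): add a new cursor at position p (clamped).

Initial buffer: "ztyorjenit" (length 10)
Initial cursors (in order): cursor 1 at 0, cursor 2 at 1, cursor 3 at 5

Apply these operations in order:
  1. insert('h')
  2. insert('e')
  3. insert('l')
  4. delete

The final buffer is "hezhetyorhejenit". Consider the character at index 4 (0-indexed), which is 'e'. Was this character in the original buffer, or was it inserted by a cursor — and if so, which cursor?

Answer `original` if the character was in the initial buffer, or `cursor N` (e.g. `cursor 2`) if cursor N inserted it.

Answer: cursor 2

Derivation:
After op 1 (insert('h')): buffer="hzhtyorhjenit" (len 13), cursors c1@1 c2@3 c3@8, authorship 1.2....3.....
After op 2 (insert('e')): buffer="hezhetyorhejenit" (len 16), cursors c1@2 c2@5 c3@11, authorship 11.22....33.....
After op 3 (insert('l')): buffer="helzheltyorheljenit" (len 19), cursors c1@3 c2@7 c3@14, authorship 111.222....333.....
After op 4 (delete): buffer="hezhetyorhejenit" (len 16), cursors c1@2 c2@5 c3@11, authorship 11.22....33.....
Authorship (.=original, N=cursor N): 1 1 . 2 2 . . . . 3 3 . . . . .
Index 4: author = 2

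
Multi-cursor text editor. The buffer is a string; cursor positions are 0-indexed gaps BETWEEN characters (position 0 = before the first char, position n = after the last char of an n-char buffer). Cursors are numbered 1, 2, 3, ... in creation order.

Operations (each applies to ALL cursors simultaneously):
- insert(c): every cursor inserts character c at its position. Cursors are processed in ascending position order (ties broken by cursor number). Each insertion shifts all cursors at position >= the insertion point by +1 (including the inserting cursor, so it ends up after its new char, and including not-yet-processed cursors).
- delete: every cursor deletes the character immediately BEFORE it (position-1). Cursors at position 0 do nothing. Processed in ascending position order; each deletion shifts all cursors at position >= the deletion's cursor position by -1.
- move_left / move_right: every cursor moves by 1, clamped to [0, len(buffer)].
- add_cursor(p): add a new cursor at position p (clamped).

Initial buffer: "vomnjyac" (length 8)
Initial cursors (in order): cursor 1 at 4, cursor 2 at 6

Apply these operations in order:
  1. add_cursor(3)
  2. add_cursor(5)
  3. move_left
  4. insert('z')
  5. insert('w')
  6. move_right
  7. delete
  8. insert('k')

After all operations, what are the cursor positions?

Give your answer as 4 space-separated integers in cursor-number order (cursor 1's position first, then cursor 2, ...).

Answer: 8 14 5 11

Derivation:
After op 1 (add_cursor(3)): buffer="vomnjyac" (len 8), cursors c3@3 c1@4 c2@6, authorship ........
After op 2 (add_cursor(5)): buffer="vomnjyac" (len 8), cursors c3@3 c1@4 c4@5 c2@6, authorship ........
After op 3 (move_left): buffer="vomnjyac" (len 8), cursors c3@2 c1@3 c4@4 c2@5, authorship ........
After op 4 (insert('z')): buffer="vozmznzjzyac" (len 12), cursors c3@3 c1@5 c4@7 c2@9, authorship ..3.1.4.2...
After op 5 (insert('w')): buffer="vozwmzwnzwjzwyac" (len 16), cursors c3@4 c1@7 c4@10 c2@13, authorship ..33.11.44.22...
After op 6 (move_right): buffer="vozwmzwnzwjzwyac" (len 16), cursors c3@5 c1@8 c4@11 c2@14, authorship ..33.11.44.22...
After op 7 (delete): buffer="vozwzwzwzwac" (len 12), cursors c3@4 c1@6 c4@8 c2@10, authorship ..33114422..
After op 8 (insert('k')): buffer="vozwkzwkzwkzwkac" (len 16), cursors c3@5 c1@8 c4@11 c2@14, authorship ..333111444222..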